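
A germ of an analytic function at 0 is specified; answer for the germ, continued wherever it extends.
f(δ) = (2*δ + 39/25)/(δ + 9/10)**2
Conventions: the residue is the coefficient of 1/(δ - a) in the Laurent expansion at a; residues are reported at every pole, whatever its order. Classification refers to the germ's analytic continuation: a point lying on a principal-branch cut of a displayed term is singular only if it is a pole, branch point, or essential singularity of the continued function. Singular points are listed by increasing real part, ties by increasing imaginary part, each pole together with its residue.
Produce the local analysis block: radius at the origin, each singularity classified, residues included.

Radius of convergence at 0: 9/10.
At -9/10: a pole of order 2; residue 2.

Denominator factor (δ + 9/10)^2: pole of order 2 at -9/10, modulus 9/10.
The radius of convergence is the smallest modulus among the singular points: 9/10.
At the order-2 pole -9/10 set g(δ) = (δ - (-9/10))^2*f(δ) = 2*δ + 39/25.
Order-2 pole: residue = g'(a); g'(-9/10) = 2, so the residue is 2.


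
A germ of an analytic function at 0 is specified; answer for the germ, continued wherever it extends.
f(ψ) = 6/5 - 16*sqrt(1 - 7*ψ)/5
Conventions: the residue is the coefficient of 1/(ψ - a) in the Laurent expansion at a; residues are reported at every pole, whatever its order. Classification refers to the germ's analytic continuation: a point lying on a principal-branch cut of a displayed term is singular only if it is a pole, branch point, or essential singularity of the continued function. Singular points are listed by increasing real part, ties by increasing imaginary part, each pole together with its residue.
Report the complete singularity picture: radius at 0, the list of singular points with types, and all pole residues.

Radius of convergence at 0: 1/7.
At 1/7: an algebraic (square-root) branch point.

Branch term (-16/5)*sqrt(1 - ψ/(1/7)): its argument vanishes at ψ = 1/7, a square-root branch point, modulus 1/7.
The radius of convergence is the smallest modulus among the singular points: 1/7.


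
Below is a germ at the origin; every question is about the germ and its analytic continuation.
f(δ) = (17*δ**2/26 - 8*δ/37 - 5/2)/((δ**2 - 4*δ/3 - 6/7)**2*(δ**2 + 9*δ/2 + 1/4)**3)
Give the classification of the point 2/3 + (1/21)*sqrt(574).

The denominator factor δ**2 - 4*δ/3 - 6/7 vanishes at 2/3 + (1/21)*sqrt(574) and appears to the power 2; the numerator there equals -91061/60606 + (946/30303)*sqrt(574), nonzero, and no other factor vanishes.
Hence a pole whose order is the multiplicity, 2.

The point is a pole of order 2.


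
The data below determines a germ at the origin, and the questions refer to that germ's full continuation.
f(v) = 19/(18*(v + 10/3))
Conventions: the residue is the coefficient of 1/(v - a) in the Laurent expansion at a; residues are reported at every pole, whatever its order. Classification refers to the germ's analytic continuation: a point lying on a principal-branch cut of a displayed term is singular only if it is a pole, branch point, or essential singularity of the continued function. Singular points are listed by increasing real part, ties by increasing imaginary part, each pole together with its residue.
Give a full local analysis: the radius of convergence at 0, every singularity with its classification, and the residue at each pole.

Radius of convergence at 0: 10/3.
At -10/3: a pole of order 1; residue 19/18.

Denominator factor (v + 10/3): pole of order 1 at -10/3, modulus 10/3.
The radius of convergence is the smallest modulus among the singular points: 10/3.
At the order-1 pole -10/3 set g(v) = (v - (-10/3))*f(v) = 19/18.
Simple pole: residue = g(a) at a = -10/3, which is 19/18.


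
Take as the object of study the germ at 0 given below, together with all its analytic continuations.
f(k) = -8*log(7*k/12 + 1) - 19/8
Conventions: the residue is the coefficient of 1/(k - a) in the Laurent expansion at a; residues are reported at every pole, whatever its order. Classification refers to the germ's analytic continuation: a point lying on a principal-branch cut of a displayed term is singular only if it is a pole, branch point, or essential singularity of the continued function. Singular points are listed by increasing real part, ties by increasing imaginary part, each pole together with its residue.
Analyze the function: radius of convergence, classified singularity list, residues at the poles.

Branch term (-8)*log(1 - k/(-12/7)): its argument vanishes at k = -12/7, a logarithmic branch point, modulus 12/7.
The radius of convergence is the smallest modulus among the singular points: 12/7.

Radius of convergence at 0: 12/7.
At -12/7: a logarithmic branch point.


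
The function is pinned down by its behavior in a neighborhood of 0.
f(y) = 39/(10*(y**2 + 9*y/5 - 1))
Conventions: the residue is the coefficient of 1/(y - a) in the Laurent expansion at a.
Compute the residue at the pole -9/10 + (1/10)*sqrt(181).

The residue is (39/362)*sqrt(181).

The factor y**2 + 9*y/5 - 1 splits as (y - a)(y - a') with a = -9/10 + (1/10)*sqrt(181), a' = -9/10 - (1/10)*sqrt(181). At the order-1 pole a set g(y) = (y - a)*f(y) = [39/10] / (y - a').
Simple pole: residue = g(a) at a = -9/10 + (1/10)*sqrt(181), which is (39/362)*sqrt(181).


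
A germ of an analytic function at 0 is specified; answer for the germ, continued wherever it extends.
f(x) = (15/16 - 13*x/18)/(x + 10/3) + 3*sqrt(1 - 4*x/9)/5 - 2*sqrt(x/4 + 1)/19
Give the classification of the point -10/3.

The denominator factor x + 10/3 vanishes at -10/3 and appears to the power 1; the numerator there equals 1445/432, nonzero, and no other factor vanishes.
The branch terms are analytic at this point.
Hence a pole whose order is the multiplicity, 1.

The point is a pole of order 1.


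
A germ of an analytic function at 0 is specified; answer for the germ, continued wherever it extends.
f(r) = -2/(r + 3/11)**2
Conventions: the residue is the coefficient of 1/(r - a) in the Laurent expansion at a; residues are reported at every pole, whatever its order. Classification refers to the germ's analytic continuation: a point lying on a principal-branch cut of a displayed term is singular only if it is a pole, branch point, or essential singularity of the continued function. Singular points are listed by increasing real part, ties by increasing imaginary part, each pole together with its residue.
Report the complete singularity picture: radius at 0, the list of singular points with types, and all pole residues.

Denominator factor (r + 3/11)^2: pole of order 2 at -3/11, modulus 3/11.
The radius of convergence is the smallest modulus among the singular points: 3/11.
At the order-2 pole -3/11 set g(r) = (r - (-3/11))^2*f(r) = -2.
Order-2 pole: residue = g'(a); g'(-3/11) = 0, so the residue is 0.

Radius of convergence at 0: 3/11.
At -3/11: a pole of order 2; residue 0.


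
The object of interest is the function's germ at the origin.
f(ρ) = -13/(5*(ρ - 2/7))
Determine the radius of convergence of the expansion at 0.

The radius of convergence is 2/7.

Denominator factor (ρ - 2/7): pole of order 1 at 2/7, modulus 2/7.
The radius of convergence is the smallest modulus among the singular points: 2/7.


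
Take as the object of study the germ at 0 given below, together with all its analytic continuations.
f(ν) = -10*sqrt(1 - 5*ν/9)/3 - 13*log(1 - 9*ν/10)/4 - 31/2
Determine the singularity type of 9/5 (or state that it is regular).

The point is an algebraic (square-root) branch point.

The term (-10/3)*sqrt(1 - ν/(9/5)) has argument 1 - 9/5/(9/5) = 0 at 9/5: a square-root (algebraic, two-sheeted) branch point; the remaining terms are analytic or single-valued there.


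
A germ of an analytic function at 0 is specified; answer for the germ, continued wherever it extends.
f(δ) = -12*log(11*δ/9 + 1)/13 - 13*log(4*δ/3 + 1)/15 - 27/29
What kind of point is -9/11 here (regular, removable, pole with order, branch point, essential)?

The term (-12/13)*log(1 - δ/(-9/11)) has argument 1 - -9/11/(-9/11) = 0 at -9/11: a logarithmic (infinitely-sheeted) branch point; the remaining terms are analytic or single-valued there.

The point is a logarithmic branch point.


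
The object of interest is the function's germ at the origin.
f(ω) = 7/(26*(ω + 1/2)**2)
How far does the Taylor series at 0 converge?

The radius of convergence is 1/2.

Denominator factor (ω + 1/2)^2: pole of order 2 at -1/2, modulus 1/2.
The radius of convergence is the smallest modulus among the singular points: 1/2.


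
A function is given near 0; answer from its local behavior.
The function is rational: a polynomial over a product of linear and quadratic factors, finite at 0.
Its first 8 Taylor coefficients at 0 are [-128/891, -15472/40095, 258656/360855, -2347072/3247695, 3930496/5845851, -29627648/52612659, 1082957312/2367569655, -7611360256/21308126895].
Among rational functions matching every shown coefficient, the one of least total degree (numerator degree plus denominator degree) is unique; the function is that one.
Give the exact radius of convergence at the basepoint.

The radius of convergence is 3/2.

No rational of total degree below 5 reproduces all 8 coefficients; solving the [2/3] Pade equations on them gives f(u) = (-2*u**2 + 13*u/5 + 8/11)/((u - 9/4)*(u + 3/2)**2), whose expansion matches every shown term.
Denominator factor (u - 9/4): pole of order 1 at 9/4, modulus 9/4.
Denominator factor (u + 3/2)^2: pole of order 2 at -3/2, modulus 3/2.
The radius of convergence is the smallest modulus among the singular points: 3/2.


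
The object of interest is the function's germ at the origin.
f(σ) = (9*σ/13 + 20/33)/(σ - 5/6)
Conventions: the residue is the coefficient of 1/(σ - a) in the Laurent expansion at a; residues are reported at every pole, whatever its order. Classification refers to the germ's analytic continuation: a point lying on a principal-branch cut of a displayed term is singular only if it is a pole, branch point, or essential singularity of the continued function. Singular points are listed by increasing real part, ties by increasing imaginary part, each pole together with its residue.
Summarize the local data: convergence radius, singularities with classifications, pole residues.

Denominator factor (σ - 5/6): pole of order 1 at 5/6, modulus 5/6.
The radius of convergence is the smallest modulus among the singular points: 5/6.
At the order-1 pole 5/6 set g(σ) = (σ - (5/6))*f(σ) = 9*σ/13 + 20/33.
Simple pole: residue = g(a) at a = 5/6, which is 1015/858.

Radius of convergence at 0: 5/6.
At 5/6: a pole of order 1; residue 1015/858.


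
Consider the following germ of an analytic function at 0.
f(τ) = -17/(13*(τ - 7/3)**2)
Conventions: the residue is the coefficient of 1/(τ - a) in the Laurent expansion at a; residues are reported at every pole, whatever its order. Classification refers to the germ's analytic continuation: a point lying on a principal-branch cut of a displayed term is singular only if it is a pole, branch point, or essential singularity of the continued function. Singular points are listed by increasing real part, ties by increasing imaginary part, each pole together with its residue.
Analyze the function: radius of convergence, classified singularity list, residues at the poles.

Denominator factor (τ - 7/3)^2: pole of order 2 at 7/3, modulus 7/3.
The radius of convergence is the smallest modulus among the singular points: 7/3.
At the order-2 pole 7/3 set g(τ) = (τ - (7/3))^2*f(τ) = -17/13.
Order-2 pole: residue = g'(a); g'(7/3) = 0, so the residue is 0.

Radius of convergence at 0: 7/3.
At 7/3: a pole of order 2; residue 0.


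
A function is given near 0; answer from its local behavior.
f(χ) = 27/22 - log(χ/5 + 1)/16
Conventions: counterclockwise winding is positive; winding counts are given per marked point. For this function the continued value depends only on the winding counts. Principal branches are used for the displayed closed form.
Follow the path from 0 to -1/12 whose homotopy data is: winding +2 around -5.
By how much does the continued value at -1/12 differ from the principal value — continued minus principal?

Continued minus principal equals -(1/4)*pi*i.

The rational part is single-valued and drops out of the difference; each branch term changes only by its own monodromy.
(-1/16)*log(1 - χ/(-5)): each positive loop around -5 adds 2*pi*i to the log, so winding +2 contributes (-1/16)*(2)*2*pi*i = -(1/4)*pi*i.
Summing the contributions at χ = -1/12 gives -(1/4)*pi*i.


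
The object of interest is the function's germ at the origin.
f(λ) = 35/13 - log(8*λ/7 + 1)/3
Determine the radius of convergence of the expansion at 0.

The radius of convergence is 7/8.

Branch term (-1/3)*log(1 - λ/(-7/8)): its argument vanishes at λ = -7/8, a logarithmic branch point, modulus 7/8.
The radius of convergence is the smallest modulus among the singular points: 7/8.


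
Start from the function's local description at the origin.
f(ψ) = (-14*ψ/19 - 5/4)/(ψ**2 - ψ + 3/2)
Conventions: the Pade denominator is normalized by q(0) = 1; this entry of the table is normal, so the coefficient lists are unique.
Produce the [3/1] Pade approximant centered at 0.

Taylor coefficients needed (expand at 0): a_0 = -5/6, a_1 = -179/171, a_2 = -73/513, a_3 = 928/1539, a_4 = 2294/4617.
Write the denominator as Q(ψ) = 1 + q1*ψ. Requiring Q*f - P = O(ψ^5) with deg P <= 3 kills the coefficients of ψ^4..ψ^4 in Q*f:
  ψ^4: a_4 + q1*a_3 = 0, i.e. 2294/4617 + (928/1539)*q1 = 0.
Solving this linear system: q1 = -1147/1392.
The numerator is Q*f truncated at degree 3: P0 = a_0 = -5/6; P1 = a_1 + q1*a_0 = -19049/52896; P2 = a_2 + q1*a_1 = 19049/26448; P3 = a_3 + q1*a_2 = 19049/26448.

The Pade approximant has numerator coefficients [-5/6, -19049/52896, 19049/26448, 19049/26448]; denominator coefficients [1, -1147/1392].


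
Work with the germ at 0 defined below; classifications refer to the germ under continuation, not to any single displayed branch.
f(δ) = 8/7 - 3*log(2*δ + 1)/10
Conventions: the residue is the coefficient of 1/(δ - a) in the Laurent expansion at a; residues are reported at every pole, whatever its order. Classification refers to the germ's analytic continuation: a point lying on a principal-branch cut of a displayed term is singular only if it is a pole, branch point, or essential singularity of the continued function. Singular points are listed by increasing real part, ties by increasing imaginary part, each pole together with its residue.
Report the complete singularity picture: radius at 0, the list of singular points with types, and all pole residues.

Radius of convergence at 0: 1/2.
At -1/2: a logarithmic branch point.

Branch term (-3/10)*log(1 - δ/(-1/2)): its argument vanishes at δ = -1/2, a logarithmic branch point, modulus 1/2.
The radius of convergence is the smallest modulus among the singular points: 1/2.


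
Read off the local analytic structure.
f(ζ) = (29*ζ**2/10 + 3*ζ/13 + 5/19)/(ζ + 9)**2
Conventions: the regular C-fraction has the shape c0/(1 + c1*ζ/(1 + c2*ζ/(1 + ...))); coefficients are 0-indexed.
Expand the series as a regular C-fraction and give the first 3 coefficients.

The regular C-fraction coefficients are [5/1539, -383/585, -7141231/448110].

Taylor coefficients (expand at 0): a_0 = 5/1539, a_1 = 383/180063, a_2 = 190631/5401890.
c0 = a_0 = 5/1539. Peel one level at a time: if S = 1 + c*ζ/S' with S'(0) = 1, then c is the ζ-coefficient of S and S' = c*ζ/(S - 1).
S_1 = c0/f = 1 + (-383/585)*ζ + (-7141231/684450)*ζ^2 + ...; c1 = -383/585.
S_2 = c1*ζ/(S_1 - 1) = 1 + (-7141231/448110)*ζ + ...; c2 = -7141231/448110.


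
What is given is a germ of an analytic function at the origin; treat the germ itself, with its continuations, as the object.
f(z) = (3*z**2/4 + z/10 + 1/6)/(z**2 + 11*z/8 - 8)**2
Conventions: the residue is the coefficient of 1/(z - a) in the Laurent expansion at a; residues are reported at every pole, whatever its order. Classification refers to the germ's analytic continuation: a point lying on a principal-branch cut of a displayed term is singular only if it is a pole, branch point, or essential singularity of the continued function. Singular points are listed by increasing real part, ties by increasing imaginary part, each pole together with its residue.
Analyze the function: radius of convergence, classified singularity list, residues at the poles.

Radius of convergence at 0: -11/16 + (3/16)*sqrt(241).
At -11/16 - (3/16)*sqrt(241): a pole of order 2; residue -(90656/23522805)*sqrt(241).
At -11/16 + (3/16)*sqrt(241): a pole of order 2; residue (90656/23522805)*sqrt(241).


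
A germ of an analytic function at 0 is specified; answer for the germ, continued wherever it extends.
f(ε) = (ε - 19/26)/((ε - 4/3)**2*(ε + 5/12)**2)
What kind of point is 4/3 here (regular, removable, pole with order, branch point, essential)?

The denominator factor ε - 4/3 vanishes at 4/3 and appears to the power 2; the numerator there equals 47/78, nonzero, and no other factor vanishes.
Hence a pole whose order is the multiplicity, 2.

The point is a pole of order 2.


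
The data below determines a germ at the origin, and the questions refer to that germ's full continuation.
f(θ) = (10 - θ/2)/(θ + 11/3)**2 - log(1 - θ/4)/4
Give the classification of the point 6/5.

The point is a regular point.

Denominator factors: θ + 11/3 = 73/15 at θ = 6/5 — none vanishes.
Branch term log(1 - θ/(4)): argument at 6/5 is 7/10, nonzero, so 6/5 is not its branch point (a point on a principal cut is still regular for the continued germ).
So the germ continues analytically to 6/5.


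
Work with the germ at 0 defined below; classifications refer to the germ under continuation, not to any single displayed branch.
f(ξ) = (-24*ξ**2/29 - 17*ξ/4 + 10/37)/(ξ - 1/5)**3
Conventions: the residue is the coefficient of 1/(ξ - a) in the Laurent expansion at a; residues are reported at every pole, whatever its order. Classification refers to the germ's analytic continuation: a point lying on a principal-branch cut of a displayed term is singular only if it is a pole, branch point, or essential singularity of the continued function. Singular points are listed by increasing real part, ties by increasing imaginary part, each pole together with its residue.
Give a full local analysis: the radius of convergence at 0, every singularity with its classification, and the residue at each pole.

Denominator factor (ξ - 1/5)^3: pole of order 3 at 1/5, modulus 1/5.
The radius of convergence is the smallest modulus among the singular points: 1/5.
At the order-3 pole 1/5 set g(ξ) = (ξ - (1/5))^3*f(ξ) = -24*ξ**2/29 - 17*ξ/4 + 10/37.
Order-3 pole: residue = g''(a)/2; g''(1/5) = -48/29, so the residue is -24/29.

Radius of convergence at 0: 1/5.
At 1/5: a pole of order 3; residue -24/29.


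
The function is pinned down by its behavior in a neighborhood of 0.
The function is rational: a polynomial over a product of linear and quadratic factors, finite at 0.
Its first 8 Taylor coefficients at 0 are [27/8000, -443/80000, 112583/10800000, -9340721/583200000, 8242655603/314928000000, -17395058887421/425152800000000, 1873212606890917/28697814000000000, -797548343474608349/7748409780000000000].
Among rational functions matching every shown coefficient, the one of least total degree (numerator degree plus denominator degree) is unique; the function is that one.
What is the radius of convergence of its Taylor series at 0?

No rational of total degree below 5 reproduces all 8 coefficients; solving the [0/5] Pade equations on them gives f(κ) = -3/(32*(κ + 10/3)**3*(κ**2 - 5*κ/9 - 3/4)), whose expansion matches every shown term.
Denominator factor (κ**2 - 5*κ/9 - 3/4): discriminant 268/81, real irrational roots 5/18 + (1/9)*sqrt(67) and 5/18 - (1/9)*sqrt(67); poles of order 1, moduli 5/18 + (1/9)*sqrt(67) and -5/18 + (1/9)*sqrt(67).
Denominator factor (κ + 10/3)^3: pole of order 3 at -10/3, modulus 10/3.
The radius of convergence is the smallest modulus among the singular points: -5/18 + (1/9)*sqrt(67).

The radius of convergence is -5/18 + (1/9)*sqrt(67).


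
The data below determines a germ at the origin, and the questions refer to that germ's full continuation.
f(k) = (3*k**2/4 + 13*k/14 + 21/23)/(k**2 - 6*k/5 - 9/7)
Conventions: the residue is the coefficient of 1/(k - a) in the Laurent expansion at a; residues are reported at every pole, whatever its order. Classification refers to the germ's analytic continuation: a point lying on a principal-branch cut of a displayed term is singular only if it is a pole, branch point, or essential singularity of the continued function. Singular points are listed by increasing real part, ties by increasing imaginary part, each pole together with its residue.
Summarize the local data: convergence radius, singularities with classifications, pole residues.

Denominator factor (k**2 - 6*k/5 - 9/7): discriminant 1152/175, real irrational roots 3/5 + (12/35)*sqrt(14) and 3/5 - (12/35)*sqrt(14); poles of order 1, moduli 3/5 + (12/35)*sqrt(14) and -3/5 + (12/35)*sqrt(14).
The radius of convergence is the smallest modulus among the singular points: -3/5 + (12/35)*sqrt(14).
The factor k**2 - 6*k/5 - 9/7 splits as (k - a)(k - a') with a = 3/5 - (12/35)*sqrt(14), a' = 3/5 + (12/35)*sqrt(14). At the order-1 pole a set g(k) = (k - a)*f(k) = [3*k**2/4 + 13*k/14 + 21/23] / (k - a').
Simple pole: residue = g(a) at a = 3/5 - (12/35)*sqrt(14), which is 32/35 - (15963/51520)*sqrt(14).
The factor k**2 - 6*k/5 - 9/7 splits as (k - a)(k - a') with a = 3/5 + (12/35)*sqrt(14), a' = 3/5 - (12/35)*sqrt(14). At the order-1 pole a set g(k) = (k - a)*f(k) = [3*k**2/4 + 13*k/14 + 21/23] / (k - a').
Simple pole: residue = g(a) at a = 3/5 + (12/35)*sqrt(14), which is 32/35 + (15963/51520)*sqrt(14).
List the singular points by increasing real part (a conjugate pair: the negative imaginary part first).

Radius of convergence at 0: -3/5 + (12/35)*sqrt(14).
At 3/5 - (12/35)*sqrt(14): a pole of order 1; residue 32/35 - (15963/51520)*sqrt(14).
At 3/5 + (12/35)*sqrt(14): a pole of order 1; residue 32/35 + (15963/51520)*sqrt(14).


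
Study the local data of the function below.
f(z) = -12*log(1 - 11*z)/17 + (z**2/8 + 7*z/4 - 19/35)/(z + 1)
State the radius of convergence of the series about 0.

The radius of convergence is 1/11.

Denominator factor (z + 1): pole of order 1 at -1, modulus 1.
Branch term (-12/17)*log(1 - z/(1/11)): its argument vanishes at z = 1/11, a logarithmic branch point, modulus 1/11.
The radius of convergence is the smallest modulus among the singular points: 1/11.


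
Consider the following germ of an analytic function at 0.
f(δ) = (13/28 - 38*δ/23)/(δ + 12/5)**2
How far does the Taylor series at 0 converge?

The radius of convergence is 12/5.

Denominator factor (δ + 12/5)^2: pole of order 2 at -12/5, modulus 12/5.
The radius of convergence is the smallest modulus among the singular points: 12/5.


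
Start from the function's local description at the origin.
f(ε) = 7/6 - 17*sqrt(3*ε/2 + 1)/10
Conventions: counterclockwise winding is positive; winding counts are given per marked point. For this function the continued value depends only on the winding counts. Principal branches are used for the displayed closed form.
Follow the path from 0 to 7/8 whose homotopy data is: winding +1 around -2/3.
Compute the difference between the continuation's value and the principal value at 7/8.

Continued minus principal equals (17/20)*sqrt(37).

The rational part is single-valued and drops out of the difference; each branch term changes only by its own monodromy.
(-17/10)*sqrt(1 - ε/(-2/3)): winding +1 is odd, the square root flips sign, contributing -2*(-17/10)*sqrt(1 - (7/8)/(-2/3)) = -2*(-17/10)*sqrt(37/16) = (17/20)*sqrt(37).
Summing the contributions at ε = 7/8 gives (17/20)*sqrt(37).


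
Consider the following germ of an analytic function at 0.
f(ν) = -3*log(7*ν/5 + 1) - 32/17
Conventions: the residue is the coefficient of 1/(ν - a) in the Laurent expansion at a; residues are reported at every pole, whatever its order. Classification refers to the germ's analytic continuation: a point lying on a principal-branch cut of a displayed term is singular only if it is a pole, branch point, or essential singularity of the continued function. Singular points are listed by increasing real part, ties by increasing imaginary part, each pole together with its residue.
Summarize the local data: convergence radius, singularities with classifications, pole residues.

Radius of convergence at 0: 5/7.
At -5/7: a logarithmic branch point.

Branch term (-3)*log(1 - ν/(-5/7)): its argument vanishes at ν = -5/7, a logarithmic branch point, modulus 5/7.
The radius of convergence is the smallest modulus among the singular points: 5/7.


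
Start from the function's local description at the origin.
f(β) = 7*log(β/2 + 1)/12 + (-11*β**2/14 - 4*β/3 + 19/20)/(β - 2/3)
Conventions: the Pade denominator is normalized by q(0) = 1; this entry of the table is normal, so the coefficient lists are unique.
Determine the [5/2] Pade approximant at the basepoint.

The Pade approximant has numerator coefficients [-57/40, 18350306981/10719075360, 34312133617/21438150720, 182558241473/450201165120, 40375439/4593889440, -111313897/88202677248]; denominator coefficients [1, -97647853/89325628, -163539731/267976884].

Taylor coefficients needed (expand at 0): a_0 = -57/40, a_1 = 37/240, a_2 = 1511/1680, a_3 = 29893/20160, a_4 = 58561/26880, a_5 = 88307/26880, a_6 = 198409/40320, a_7 = 793951/107520.
Write the denominator as Q(β) = 1 + q1*β + q2*β^2. Requiring Q*f - P = O(β^8) with deg P <= 5 kills the coefficients of β^6..β^7 in Q*f:
  β^6: a_6 + q1*a_5 + q2*a_4 = 0, i.e. 198409/40320 + (88307/26880)*q1 + (58561/26880)*q2 = 0.
  β^7: a_7 + q1*a_6 + q2*a_5 = 0, i.e. 793951/107520 + (198409/40320)*q1 + (88307/26880)*q2 = 0.
Solving this linear system: q1 = -97647853/89325628, q2 = -163539731/267976884.
The numerator is Q*f truncated at degree 5: P0 = a_0 = -57/40; P1 = a_1 + q1*a_0 = 18350306981/10719075360; P2 = a_2 + q1*a_1 + q2*a_0 = 34312133617/21438150720; P3 = a_3 + q1*a_2 + q2*a_1 = 182558241473/450201165120; P4 = a_4 + q1*a_3 + q2*a_2 = 40375439/4593889440; P5 = a_5 + q1*a_4 + q2*a_3 = -111313897/88202677248.


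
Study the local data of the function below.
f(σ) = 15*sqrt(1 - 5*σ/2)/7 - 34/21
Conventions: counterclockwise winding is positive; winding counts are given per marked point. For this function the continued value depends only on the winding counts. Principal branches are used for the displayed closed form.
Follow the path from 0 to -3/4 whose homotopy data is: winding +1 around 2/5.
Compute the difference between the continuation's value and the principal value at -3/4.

The rational part is single-valued and drops out of the difference; each branch term changes only by its own monodromy.
(15/7)*sqrt(1 - σ/(2/5)): winding +1 is odd, the square root flips sign, contributing -2*(15/7)*sqrt(1 - (-3/4)/(2/5)) = -2*(15/7)*sqrt(23/8) = -(15/14)*sqrt(46).
Summing the contributions at σ = -3/4 gives -(15/14)*sqrt(46).

Continued minus principal equals -(15/14)*sqrt(46).


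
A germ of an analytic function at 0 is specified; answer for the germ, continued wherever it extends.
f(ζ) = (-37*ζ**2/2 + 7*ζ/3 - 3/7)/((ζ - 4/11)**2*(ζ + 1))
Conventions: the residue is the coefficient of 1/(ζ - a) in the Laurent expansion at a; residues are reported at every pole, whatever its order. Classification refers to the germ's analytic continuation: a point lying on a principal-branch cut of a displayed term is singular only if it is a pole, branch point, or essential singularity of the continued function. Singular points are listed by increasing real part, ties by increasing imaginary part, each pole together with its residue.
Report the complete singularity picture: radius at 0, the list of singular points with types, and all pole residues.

Radius of convergence at 0: 4/11.
At -1: a pole of order 1; residue -108053/9450.
At 4/11: a pole of order 2; residue -33386/4725.

Denominator factor (ζ + 1): pole of order 1 at -1, modulus 1.
Denominator factor (ζ - 4/11)^2: pole of order 2 at 4/11, modulus 4/11.
The radius of convergence is the smallest modulus among the singular points: 4/11.
At the order-1 pole -1 set g(ζ) = (ζ - (-1))*f(ζ) = (-37*ζ**2/2 + 7*ζ/3 - 3/7)/(ζ - 4/11)**2.
Simple pole: residue = g(a) at a = -1, which is -108053/9450.
At the order-2 pole 4/11 set g(ζ) = (ζ - (4/11))^2*f(ζ) = (-37*ζ**2/2 + 7*ζ/3 - 3/7)/(ζ + 1).
Order-2 pole: residue = g'(a); g'(4/11) = -33386/4725, so the residue is -33386/4725.
List the singular points by increasing real part (a conjugate pair: the negative imaginary part first).


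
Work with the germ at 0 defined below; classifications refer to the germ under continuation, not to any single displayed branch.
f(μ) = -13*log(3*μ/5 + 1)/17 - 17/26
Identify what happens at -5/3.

The term (-13/17)*log(1 - μ/(-5/3)) has argument 1 - -5/3/(-5/3) = 0 at -5/3: a logarithmic (infinitely-sheeted) branch point; the remaining terms are analytic or single-valued there.

The point is a logarithmic branch point.


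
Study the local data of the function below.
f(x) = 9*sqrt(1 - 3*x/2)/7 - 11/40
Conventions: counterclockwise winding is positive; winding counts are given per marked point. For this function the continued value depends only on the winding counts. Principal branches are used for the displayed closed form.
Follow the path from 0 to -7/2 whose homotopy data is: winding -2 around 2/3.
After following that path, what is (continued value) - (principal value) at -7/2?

The rational part is single-valued and drops out of the difference; each branch term changes only by its own monodromy.
(9/7)*sqrt(1 - x/(2/3)): winding -2 is even, the square root returns to the same sheet, contribution 0.
Summing the contributions at x = -7/2 gives 0.

Continued minus principal equals 0.


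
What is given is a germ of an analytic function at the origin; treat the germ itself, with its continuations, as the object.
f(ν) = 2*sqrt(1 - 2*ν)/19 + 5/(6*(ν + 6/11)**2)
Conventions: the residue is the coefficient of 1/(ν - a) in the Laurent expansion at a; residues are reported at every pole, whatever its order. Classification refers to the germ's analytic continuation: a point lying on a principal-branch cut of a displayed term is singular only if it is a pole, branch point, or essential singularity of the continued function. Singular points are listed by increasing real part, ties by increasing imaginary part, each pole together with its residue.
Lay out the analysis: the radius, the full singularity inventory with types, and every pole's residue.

Denominator factor (ν + 6/11)^2: pole of order 2 at -6/11, modulus 6/11.
Branch term (2/19)*sqrt(1 - ν/(1/2)): its argument vanishes at ν = 1/2, a square-root branch point, modulus 1/2.
The radius of convergence is the smallest modulus among the singular points: 1/2.
The branch term is analytic at -6/11 and contributes nothing to the residue; only the rational part matters.
At the order-2 pole -6/11 set g(ν) = (ν - (-6/11))^2*(rational part) = 5/6.
Order-2 pole: residue = g'(a); g'(-6/11) = 0, so the residue is 0.
List the singular points by increasing real part (a conjugate pair: the negative imaginary part first).

Radius of convergence at 0: 1/2.
At -6/11: a pole of order 2; residue 0.
At 1/2: an algebraic (square-root) branch point.


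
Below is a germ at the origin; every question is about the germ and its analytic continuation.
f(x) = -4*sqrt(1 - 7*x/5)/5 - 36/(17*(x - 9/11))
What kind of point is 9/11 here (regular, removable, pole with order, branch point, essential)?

The denominator factor x - 9/11 vanishes at 9/11 and appears to the power 1; the numerator there equals -36/17, nonzero, and no other factor vanishes.
The branch terms are analytic at this point.
Hence a pole whose order is the multiplicity, 1.

The point is a pole of order 1.


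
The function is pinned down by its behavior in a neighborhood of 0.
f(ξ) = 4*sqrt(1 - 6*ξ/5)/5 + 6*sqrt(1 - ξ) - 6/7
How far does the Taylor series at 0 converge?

Branch term (4/5)*sqrt(1 - ξ/(5/6)): its argument vanishes at ξ = 5/6, a square-root branch point, modulus 5/6.
Branch term (6)*sqrt(1 - ξ/(1)): its argument vanishes at ξ = 1, a square-root branch point, modulus 1.
The radius of convergence is the smallest modulus among the singular points: 5/6.

The radius of convergence is 5/6.


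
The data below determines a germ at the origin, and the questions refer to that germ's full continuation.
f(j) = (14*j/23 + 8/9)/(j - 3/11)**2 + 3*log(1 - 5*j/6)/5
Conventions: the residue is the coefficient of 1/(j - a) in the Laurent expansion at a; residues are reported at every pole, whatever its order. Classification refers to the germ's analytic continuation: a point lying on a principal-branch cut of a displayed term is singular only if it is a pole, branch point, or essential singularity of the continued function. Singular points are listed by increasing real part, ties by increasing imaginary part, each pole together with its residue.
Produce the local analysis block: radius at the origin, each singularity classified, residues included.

Radius of convergence at 0: 3/11.
At 3/11: a pole of order 2; residue 14/23.
At 6/5: a logarithmic branch point.

Denominator factor (j - 3/11)^2: pole of order 2 at 3/11, modulus 3/11.
Branch term (3/5)*log(1 - j/(6/5)): its argument vanishes at j = 6/5, a logarithmic branch point, modulus 6/5.
The radius of convergence is the smallest modulus among the singular points: 3/11.
The branch term is analytic at 3/11 and contributes nothing to the residue; only the rational part matters.
At the order-2 pole 3/11 set g(j) = (j - (3/11))^2*(rational part) = 14*j/23 + 8/9.
Order-2 pole: residue = g'(a); g'(3/11) = 14/23, so the residue is 14/23.
List the singular points by increasing real part (a conjugate pair: the negative imaginary part first).


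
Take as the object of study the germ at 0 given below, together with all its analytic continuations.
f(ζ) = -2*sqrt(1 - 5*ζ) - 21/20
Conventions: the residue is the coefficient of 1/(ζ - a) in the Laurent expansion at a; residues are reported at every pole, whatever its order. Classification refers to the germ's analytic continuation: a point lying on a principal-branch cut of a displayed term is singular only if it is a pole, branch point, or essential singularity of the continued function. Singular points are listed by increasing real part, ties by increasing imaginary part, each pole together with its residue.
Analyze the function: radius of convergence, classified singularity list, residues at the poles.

Radius of convergence at 0: 1/5.
At 1/5: an algebraic (square-root) branch point.

Branch term (-2)*sqrt(1 - ζ/(1/5)): its argument vanishes at ζ = 1/5, a square-root branch point, modulus 1/5.
The radius of convergence is the smallest modulus among the singular points: 1/5.


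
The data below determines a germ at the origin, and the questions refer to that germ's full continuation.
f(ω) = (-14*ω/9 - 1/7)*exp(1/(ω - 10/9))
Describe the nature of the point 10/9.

The point is an essential singularity.

The exponent 1/(ω - (10/9)) has a pole at 10/9, so exp(1/(ω - (10/9))) takes every nonzero value near it: an essential singularity (not a pole of any order).


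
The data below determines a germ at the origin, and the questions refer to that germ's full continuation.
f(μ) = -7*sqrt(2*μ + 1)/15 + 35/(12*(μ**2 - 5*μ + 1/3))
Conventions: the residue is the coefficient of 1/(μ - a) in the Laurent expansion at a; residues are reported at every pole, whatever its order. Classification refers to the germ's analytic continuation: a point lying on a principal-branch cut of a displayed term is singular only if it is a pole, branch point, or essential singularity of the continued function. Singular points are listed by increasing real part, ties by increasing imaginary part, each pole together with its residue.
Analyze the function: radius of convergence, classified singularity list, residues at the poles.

Denominator factor (μ**2 - 5*μ + 1/3): discriminant 71/3, real irrational roots 5/2 + (1/6)*sqrt(213) and 5/2 - (1/6)*sqrt(213); poles of order 1, moduli 5/2 + (1/6)*sqrt(213) and 5/2 - (1/6)*sqrt(213).
Branch term (-7/15)*sqrt(1 - μ/(-1/2)): its argument vanishes at μ = -1/2, a square-root branch point, modulus 1/2.
The radius of convergence is the smallest modulus among the singular points: 5/2 - (1/6)*sqrt(213).
The branch term is analytic at 5/2 - (1/6)*sqrt(213) and contributes nothing to the residue; only the rational part matters.
The factor μ**2 - 5*μ + 1/3 splits as (μ - a)(μ - a') with a = 5/2 - (1/6)*sqrt(213), a' = 5/2 + (1/6)*sqrt(213). At the order-1 pole a set g(μ) = (μ - a)*(rational part) = [35/12] / (μ - a').
Simple pole: residue = g(a) at a = 5/2 - (1/6)*sqrt(213), which is -(35/852)*sqrt(213).
The branch term is analytic at 5/2 + (1/6)*sqrt(213) and contributes nothing to the residue; only the rational part matters.
The factor μ**2 - 5*μ + 1/3 splits as (μ - a)(μ - a') with a = 5/2 + (1/6)*sqrt(213), a' = 5/2 - (1/6)*sqrt(213). At the order-1 pole a set g(μ) = (μ - a)*(rational part) = [35/12] / (μ - a').
Simple pole: residue = g(a) at a = 5/2 + (1/6)*sqrt(213), which is (35/852)*sqrt(213).
List the singular points by increasing real part (a conjugate pair: the negative imaginary part first).

Radius of convergence at 0: 5/2 - (1/6)*sqrt(213).
At -1/2: an algebraic (square-root) branch point.
At 5/2 - (1/6)*sqrt(213): a pole of order 1; residue -(35/852)*sqrt(213).
At 5/2 + (1/6)*sqrt(213): a pole of order 1; residue (35/852)*sqrt(213).


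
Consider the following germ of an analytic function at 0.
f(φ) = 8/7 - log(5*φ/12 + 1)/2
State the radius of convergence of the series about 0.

Branch term (-1/2)*log(1 - φ/(-12/5)): its argument vanishes at φ = -12/5, a logarithmic branch point, modulus 12/5.
The radius of convergence is the smallest modulus among the singular points: 12/5.

The radius of convergence is 12/5.


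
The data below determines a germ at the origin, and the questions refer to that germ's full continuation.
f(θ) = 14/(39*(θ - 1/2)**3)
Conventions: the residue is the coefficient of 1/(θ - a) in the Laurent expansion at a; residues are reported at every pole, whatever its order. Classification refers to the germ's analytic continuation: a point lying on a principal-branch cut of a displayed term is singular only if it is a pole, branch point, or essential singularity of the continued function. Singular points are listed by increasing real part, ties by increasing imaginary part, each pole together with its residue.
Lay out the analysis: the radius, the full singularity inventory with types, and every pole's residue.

Denominator factor (θ - 1/2)^3: pole of order 3 at 1/2, modulus 1/2.
The radius of convergence is the smallest modulus among the singular points: 1/2.
At the order-3 pole 1/2 set g(θ) = (θ - (1/2))^3*f(θ) = 14/39.
Order-3 pole: residue = g''(a)/2; g''(1/2) = 0, so the residue is 0.

Radius of convergence at 0: 1/2.
At 1/2: a pole of order 3; residue 0.


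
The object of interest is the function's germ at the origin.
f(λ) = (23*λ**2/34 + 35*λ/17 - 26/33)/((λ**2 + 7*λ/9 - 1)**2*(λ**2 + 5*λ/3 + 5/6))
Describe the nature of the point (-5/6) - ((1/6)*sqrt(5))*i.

The denominator factor λ**2 + 5*λ/3 + 5/6 vanishes at (-5/6) - ((1/6)*sqrt(5))*i and appears to the power 1; the numerator there equals (-3581/1683) - ((95/612)*sqrt(5))*i, nonzero, and no other factor vanishes.
Hence a pole whose order is the multiplicity, 1.

The point is a pole of order 1.


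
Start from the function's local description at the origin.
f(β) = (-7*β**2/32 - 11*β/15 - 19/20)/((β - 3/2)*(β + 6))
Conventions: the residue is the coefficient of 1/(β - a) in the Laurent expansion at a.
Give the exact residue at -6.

The residue is 59/100.

At the order-1 pole -6 set g(β) = (β - (-6))*f(β) = (-7*β**2/32 - 11*β/15 - 19/20)/(β - 3/2).
Simple pole: residue = g(a) at a = -6, which is 59/100.
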